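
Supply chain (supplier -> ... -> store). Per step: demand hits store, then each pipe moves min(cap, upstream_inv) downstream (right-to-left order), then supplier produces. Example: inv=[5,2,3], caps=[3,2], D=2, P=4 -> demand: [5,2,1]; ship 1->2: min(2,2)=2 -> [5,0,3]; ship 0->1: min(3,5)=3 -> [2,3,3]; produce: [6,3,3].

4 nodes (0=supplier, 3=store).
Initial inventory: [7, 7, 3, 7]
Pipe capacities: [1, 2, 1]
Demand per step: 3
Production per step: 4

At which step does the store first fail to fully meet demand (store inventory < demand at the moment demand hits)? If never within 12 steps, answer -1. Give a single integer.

Step 1: demand=3,sold=3 ship[2->3]=1 ship[1->2]=2 ship[0->1]=1 prod=4 -> [10 6 4 5]
Step 2: demand=3,sold=3 ship[2->3]=1 ship[1->2]=2 ship[0->1]=1 prod=4 -> [13 5 5 3]
Step 3: demand=3,sold=3 ship[2->3]=1 ship[1->2]=2 ship[0->1]=1 prod=4 -> [16 4 6 1]
Step 4: demand=3,sold=1 ship[2->3]=1 ship[1->2]=2 ship[0->1]=1 prod=4 -> [19 3 7 1]
Step 5: demand=3,sold=1 ship[2->3]=1 ship[1->2]=2 ship[0->1]=1 prod=4 -> [22 2 8 1]
Step 6: demand=3,sold=1 ship[2->3]=1 ship[1->2]=2 ship[0->1]=1 prod=4 -> [25 1 9 1]
Step 7: demand=3,sold=1 ship[2->3]=1 ship[1->2]=1 ship[0->1]=1 prod=4 -> [28 1 9 1]
Step 8: demand=3,sold=1 ship[2->3]=1 ship[1->2]=1 ship[0->1]=1 prod=4 -> [31 1 9 1]
Step 9: demand=3,sold=1 ship[2->3]=1 ship[1->2]=1 ship[0->1]=1 prod=4 -> [34 1 9 1]
Step 10: demand=3,sold=1 ship[2->3]=1 ship[1->2]=1 ship[0->1]=1 prod=4 -> [37 1 9 1]
Step 11: demand=3,sold=1 ship[2->3]=1 ship[1->2]=1 ship[0->1]=1 prod=4 -> [40 1 9 1]
Step 12: demand=3,sold=1 ship[2->3]=1 ship[1->2]=1 ship[0->1]=1 prod=4 -> [43 1 9 1]
First stockout at step 4

4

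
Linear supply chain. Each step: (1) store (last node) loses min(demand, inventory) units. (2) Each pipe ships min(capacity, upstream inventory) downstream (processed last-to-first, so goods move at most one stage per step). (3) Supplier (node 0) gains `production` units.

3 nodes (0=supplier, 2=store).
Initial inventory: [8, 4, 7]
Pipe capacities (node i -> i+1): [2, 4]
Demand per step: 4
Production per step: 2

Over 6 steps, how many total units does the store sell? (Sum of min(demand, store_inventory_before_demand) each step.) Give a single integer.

Step 1: sold=4 (running total=4) -> [8 2 7]
Step 2: sold=4 (running total=8) -> [8 2 5]
Step 3: sold=4 (running total=12) -> [8 2 3]
Step 4: sold=3 (running total=15) -> [8 2 2]
Step 5: sold=2 (running total=17) -> [8 2 2]
Step 6: sold=2 (running total=19) -> [8 2 2]

Answer: 19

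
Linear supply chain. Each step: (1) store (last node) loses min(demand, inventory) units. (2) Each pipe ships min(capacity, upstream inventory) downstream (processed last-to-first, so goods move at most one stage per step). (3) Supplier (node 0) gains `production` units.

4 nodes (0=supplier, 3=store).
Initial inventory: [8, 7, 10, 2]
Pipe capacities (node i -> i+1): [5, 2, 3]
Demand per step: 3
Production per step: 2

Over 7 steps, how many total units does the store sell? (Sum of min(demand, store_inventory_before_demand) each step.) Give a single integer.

Step 1: sold=2 (running total=2) -> [5 10 9 3]
Step 2: sold=3 (running total=5) -> [2 13 8 3]
Step 3: sold=3 (running total=8) -> [2 13 7 3]
Step 4: sold=3 (running total=11) -> [2 13 6 3]
Step 5: sold=3 (running total=14) -> [2 13 5 3]
Step 6: sold=3 (running total=17) -> [2 13 4 3]
Step 7: sold=3 (running total=20) -> [2 13 3 3]

Answer: 20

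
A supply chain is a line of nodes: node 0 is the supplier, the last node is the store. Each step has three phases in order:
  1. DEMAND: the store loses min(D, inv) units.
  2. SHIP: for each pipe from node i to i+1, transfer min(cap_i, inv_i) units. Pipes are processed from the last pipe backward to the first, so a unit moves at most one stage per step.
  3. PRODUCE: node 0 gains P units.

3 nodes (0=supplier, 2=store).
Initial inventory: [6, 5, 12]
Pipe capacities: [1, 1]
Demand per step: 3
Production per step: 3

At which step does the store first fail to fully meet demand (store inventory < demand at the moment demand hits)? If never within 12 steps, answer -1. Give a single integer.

Step 1: demand=3,sold=3 ship[1->2]=1 ship[0->1]=1 prod=3 -> [8 5 10]
Step 2: demand=3,sold=3 ship[1->2]=1 ship[0->1]=1 prod=3 -> [10 5 8]
Step 3: demand=3,sold=3 ship[1->2]=1 ship[0->1]=1 prod=3 -> [12 5 6]
Step 4: demand=3,sold=3 ship[1->2]=1 ship[0->1]=1 prod=3 -> [14 5 4]
Step 5: demand=3,sold=3 ship[1->2]=1 ship[0->1]=1 prod=3 -> [16 5 2]
Step 6: demand=3,sold=2 ship[1->2]=1 ship[0->1]=1 prod=3 -> [18 5 1]
Step 7: demand=3,sold=1 ship[1->2]=1 ship[0->1]=1 prod=3 -> [20 5 1]
Step 8: demand=3,sold=1 ship[1->2]=1 ship[0->1]=1 prod=3 -> [22 5 1]
Step 9: demand=3,sold=1 ship[1->2]=1 ship[0->1]=1 prod=3 -> [24 5 1]
Step 10: demand=3,sold=1 ship[1->2]=1 ship[0->1]=1 prod=3 -> [26 5 1]
Step 11: demand=3,sold=1 ship[1->2]=1 ship[0->1]=1 prod=3 -> [28 5 1]
Step 12: demand=3,sold=1 ship[1->2]=1 ship[0->1]=1 prod=3 -> [30 5 1]
First stockout at step 6

6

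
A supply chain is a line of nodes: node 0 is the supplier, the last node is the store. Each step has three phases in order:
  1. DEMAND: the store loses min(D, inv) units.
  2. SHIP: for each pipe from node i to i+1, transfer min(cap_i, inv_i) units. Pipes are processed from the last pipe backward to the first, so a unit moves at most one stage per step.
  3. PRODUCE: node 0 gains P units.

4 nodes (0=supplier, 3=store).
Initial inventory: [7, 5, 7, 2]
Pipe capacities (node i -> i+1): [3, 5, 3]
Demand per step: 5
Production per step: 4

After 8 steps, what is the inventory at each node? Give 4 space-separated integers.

Step 1: demand=5,sold=2 ship[2->3]=3 ship[1->2]=5 ship[0->1]=3 prod=4 -> inv=[8 3 9 3]
Step 2: demand=5,sold=3 ship[2->3]=3 ship[1->2]=3 ship[0->1]=3 prod=4 -> inv=[9 3 9 3]
Step 3: demand=5,sold=3 ship[2->3]=3 ship[1->2]=3 ship[0->1]=3 prod=4 -> inv=[10 3 9 3]
Step 4: demand=5,sold=3 ship[2->3]=3 ship[1->2]=3 ship[0->1]=3 prod=4 -> inv=[11 3 9 3]
Step 5: demand=5,sold=3 ship[2->3]=3 ship[1->2]=3 ship[0->1]=3 prod=4 -> inv=[12 3 9 3]
Step 6: demand=5,sold=3 ship[2->3]=3 ship[1->2]=3 ship[0->1]=3 prod=4 -> inv=[13 3 9 3]
Step 7: demand=5,sold=3 ship[2->3]=3 ship[1->2]=3 ship[0->1]=3 prod=4 -> inv=[14 3 9 3]
Step 8: demand=5,sold=3 ship[2->3]=3 ship[1->2]=3 ship[0->1]=3 prod=4 -> inv=[15 3 9 3]

15 3 9 3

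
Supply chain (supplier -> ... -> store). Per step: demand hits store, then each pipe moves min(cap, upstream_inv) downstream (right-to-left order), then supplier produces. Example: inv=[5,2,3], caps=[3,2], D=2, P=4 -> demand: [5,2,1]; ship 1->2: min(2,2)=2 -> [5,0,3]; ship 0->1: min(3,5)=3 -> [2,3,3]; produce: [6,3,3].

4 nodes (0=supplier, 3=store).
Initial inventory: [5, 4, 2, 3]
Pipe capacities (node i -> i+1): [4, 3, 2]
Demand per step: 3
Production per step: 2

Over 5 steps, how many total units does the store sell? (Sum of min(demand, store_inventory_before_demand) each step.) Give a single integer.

Step 1: sold=3 (running total=3) -> [3 5 3 2]
Step 2: sold=2 (running total=5) -> [2 5 4 2]
Step 3: sold=2 (running total=7) -> [2 4 5 2]
Step 4: sold=2 (running total=9) -> [2 3 6 2]
Step 5: sold=2 (running total=11) -> [2 2 7 2]

Answer: 11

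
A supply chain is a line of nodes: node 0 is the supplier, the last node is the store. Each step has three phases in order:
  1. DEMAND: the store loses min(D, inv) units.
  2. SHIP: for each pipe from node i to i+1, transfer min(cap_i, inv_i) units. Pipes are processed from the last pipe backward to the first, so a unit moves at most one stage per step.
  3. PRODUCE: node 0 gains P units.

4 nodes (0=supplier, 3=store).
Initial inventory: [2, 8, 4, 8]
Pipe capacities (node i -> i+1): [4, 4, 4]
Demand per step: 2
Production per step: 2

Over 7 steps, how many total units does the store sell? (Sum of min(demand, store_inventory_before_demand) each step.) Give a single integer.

Answer: 14

Derivation:
Step 1: sold=2 (running total=2) -> [2 6 4 10]
Step 2: sold=2 (running total=4) -> [2 4 4 12]
Step 3: sold=2 (running total=6) -> [2 2 4 14]
Step 4: sold=2 (running total=8) -> [2 2 2 16]
Step 5: sold=2 (running total=10) -> [2 2 2 16]
Step 6: sold=2 (running total=12) -> [2 2 2 16]
Step 7: sold=2 (running total=14) -> [2 2 2 16]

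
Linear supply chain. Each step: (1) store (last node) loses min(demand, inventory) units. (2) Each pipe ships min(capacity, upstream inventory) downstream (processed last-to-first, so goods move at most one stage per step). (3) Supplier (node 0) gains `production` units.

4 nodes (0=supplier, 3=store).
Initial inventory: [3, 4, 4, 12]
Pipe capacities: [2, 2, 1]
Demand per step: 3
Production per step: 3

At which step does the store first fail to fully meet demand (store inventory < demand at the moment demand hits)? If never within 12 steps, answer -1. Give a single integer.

Step 1: demand=3,sold=3 ship[2->3]=1 ship[1->2]=2 ship[0->1]=2 prod=3 -> [4 4 5 10]
Step 2: demand=3,sold=3 ship[2->3]=1 ship[1->2]=2 ship[0->1]=2 prod=3 -> [5 4 6 8]
Step 3: demand=3,sold=3 ship[2->3]=1 ship[1->2]=2 ship[0->1]=2 prod=3 -> [6 4 7 6]
Step 4: demand=3,sold=3 ship[2->3]=1 ship[1->2]=2 ship[0->1]=2 prod=3 -> [7 4 8 4]
Step 5: demand=3,sold=3 ship[2->3]=1 ship[1->2]=2 ship[0->1]=2 prod=3 -> [8 4 9 2]
Step 6: demand=3,sold=2 ship[2->3]=1 ship[1->2]=2 ship[0->1]=2 prod=3 -> [9 4 10 1]
Step 7: demand=3,sold=1 ship[2->3]=1 ship[1->2]=2 ship[0->1]=2 prod=3 -> [10 4 11 1]
Step 8: demand=3,sold=1 ship[2->3]=1 ship[1->2]=2 ship[0->1]=2 prod=3 -> [11 4 12 1]
Step 9: demand=3,sold=1 ship[2->3]=1 ship[1->2]=2 ship[0->1]=2 prod=3 -> [12 4 13 1]
Step 10: demand=3,sold=1 ship[2->3]=1 ship[1->2]=2 ship[0->1]=2 prod=3 -> [13 4 14 1]
Step 11: demand=3,sold=1 ship[2->3]=1 ship[1->2]=2 ship[0->1]=2 prod=3 -> [14 4 15 1]
Step 12: demand=3,sold=1 ship[2->3]=1 ship[1->2]=2 ship[0->1]=2 prod=3 -> [15 4 16 1]
First stockout at step 6

6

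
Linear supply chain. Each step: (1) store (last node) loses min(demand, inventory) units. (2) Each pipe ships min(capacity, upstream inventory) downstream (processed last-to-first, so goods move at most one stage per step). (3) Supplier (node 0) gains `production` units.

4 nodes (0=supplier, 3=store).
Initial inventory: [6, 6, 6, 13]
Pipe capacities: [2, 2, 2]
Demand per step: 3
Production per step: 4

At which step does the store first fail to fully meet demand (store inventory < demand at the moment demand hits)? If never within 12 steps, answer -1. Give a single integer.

Step 1: demand=3,sold=3 ship[2->3]=2 ship[1->2]=2 ship[0->1]=2 prod=4 -> [8 6 6 12]
Step 2: demand=3,sold=3 ship[2->3]=2 ship[1->2]=2 ship[0->1]=2 prod=4 -> [10 6 6 11]
Step 3: demand=3,sold=3 ship[2->3]=2 ship[1->2]=2 ship[0->1]=2 prod=4 -> [12 6 6 10]
Step 4: demand=3,sold=3 ship[2->3]=2 ship[1->2]=2 ship[0->1]=2 prod=4 -> [14 6 6 9]
Step 5: demand=3,sold=3 ship[2->3]=2 ship[1->2]=2 ship[0->1]=2 prod=4 -> [16 6 6 8]
Step 6: demand=3,sold=3 ship[2->3]=2 ship[1->2]=2 ship[0->1]=2 prod=4 -> [18 6 6 7]
Step 7: demand=3,sold=3 ship[2->3]=2 ship[1->2]=2 ship[0->1]=2 prod=4 -> [20 6 6 6]
Step 8: demand=3,sold=3 ship[2->3]=2 ship[1->2]=2 ship[0->1]=2 prod=4 -> [22 6 6 5]
Step 9: demand=3,sold=3 ship[2->3]=2 ship[1->2]=2 ship[0->1]=2 prod=4 -> [24 6 6 4]
Step 10: demand=3,sold=3 ship[2->3]=2 ship[1->2]=2 ship[0->1]=2 prod=4 -> [26 6 6 3]
Step 11: demand=3,sold=3 ship[2->3]=2 ship[1->2]=2 ship[0->1]=2 prod=4 -> [28 6 6 2]
Step 12: demand=3,sold=2 ship[2->3]=2 ship[1->2]=2 ship[0->1]=2 prod=4 -> [30 6 6 2]
First stockout at step 12

12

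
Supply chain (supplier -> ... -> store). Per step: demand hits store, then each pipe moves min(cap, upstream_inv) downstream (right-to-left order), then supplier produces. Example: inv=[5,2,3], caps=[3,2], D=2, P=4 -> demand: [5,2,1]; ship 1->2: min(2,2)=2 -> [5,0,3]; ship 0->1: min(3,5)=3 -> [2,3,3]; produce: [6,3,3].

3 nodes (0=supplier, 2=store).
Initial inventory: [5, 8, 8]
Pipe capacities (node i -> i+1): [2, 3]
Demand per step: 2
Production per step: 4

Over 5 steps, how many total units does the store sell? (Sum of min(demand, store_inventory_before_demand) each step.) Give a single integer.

Step 1: sold=2 (running total=2) -> [7 7 9]
Step 2: sold=2 (running total=4) -> [9 6 10]
Step 3: sold=2 (running total=6) -> [11 5 11]
Step 4: sold=2 (running total=8) -> [13 4 12]
Step 5: sold=2 (running total=10) -> [15 3 13]

Answer: 10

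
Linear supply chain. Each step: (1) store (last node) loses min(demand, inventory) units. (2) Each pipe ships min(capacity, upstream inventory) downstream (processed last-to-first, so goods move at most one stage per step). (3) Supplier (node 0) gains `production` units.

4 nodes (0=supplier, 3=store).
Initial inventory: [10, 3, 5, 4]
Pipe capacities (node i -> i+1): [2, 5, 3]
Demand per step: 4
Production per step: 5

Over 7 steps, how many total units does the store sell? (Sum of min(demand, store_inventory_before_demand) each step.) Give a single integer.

Step 1: sold=4 (running total=4) -> [13 2 5 3]
Step 2: sold=3 (running total=7) -> [16 2 4 3]
Step 3: sold=3 (running total=10) -> [19 2 3 3]
Step 4: sold=3 (running total=13) -> [22 2 2 3]
Step 5: sold=3 (running total=16) -> [25 2 2 2]
Step 6: sold=2 (running total=18) -> [28 2 2 2]
Step 7: sold=2 (running total=20) -> [31 2 2 2]

Answer: 20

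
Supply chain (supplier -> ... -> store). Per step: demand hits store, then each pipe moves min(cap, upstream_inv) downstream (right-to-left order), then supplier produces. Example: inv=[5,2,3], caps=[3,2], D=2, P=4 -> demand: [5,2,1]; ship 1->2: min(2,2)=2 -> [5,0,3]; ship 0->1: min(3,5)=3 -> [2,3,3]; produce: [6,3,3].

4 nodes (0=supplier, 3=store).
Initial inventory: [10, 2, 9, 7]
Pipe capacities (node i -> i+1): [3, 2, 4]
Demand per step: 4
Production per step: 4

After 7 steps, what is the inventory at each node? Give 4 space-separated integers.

Step 1: demand=4,sold=4 ship[2->3]=4 ship[1->2]=2 ship[0->1]=3 prod=4 -> inv=[11 3 7 7]
Step 2: demand=4,sold=4 ship[2->3]=4 ship[1->2]=2 ship[0->1]=3 prod=4 -> inv=[12 4 5 7]
Step 3: demand=4,sold=4 ship[2->3]=4 ship[1->2]=2 ship[0->1]=3 prod=4 -> inv=[13 5 3 7]
Step 4: demand=4,sold=4 ship[2->3]=3 ship[1->2]=2 ship[0->1]=3 prod=4 -> inv=[14 6 2 6]
Step 5: demand=4,sold=4 ship[2->3]=2 ship[1->2]=2 ship[0->1]=3 prod=4 -> inv=[15 7 2 4]
Step 6: demand=4,sold=4 ship[2->3]=2 ship[1->2]=2 ship[0->1]=3 prod=4 -> inv=[16 8 2 2]
Step 7: demand=4,sold=2 ship[2->3]=2 ship[1->2]=2 ship[0->1]=3 prod=4 -> inv=[17 9 2 2]

17 9 2 2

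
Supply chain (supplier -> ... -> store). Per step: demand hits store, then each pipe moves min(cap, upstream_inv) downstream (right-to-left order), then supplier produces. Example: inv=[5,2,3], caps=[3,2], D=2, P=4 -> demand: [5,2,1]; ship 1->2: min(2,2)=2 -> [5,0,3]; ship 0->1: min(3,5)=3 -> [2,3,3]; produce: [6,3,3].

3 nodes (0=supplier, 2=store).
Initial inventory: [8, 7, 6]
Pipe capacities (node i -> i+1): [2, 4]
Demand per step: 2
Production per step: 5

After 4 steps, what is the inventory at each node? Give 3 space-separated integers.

Step 1: demand=2,sold=2 ship[1->2]=4 ship[0->1]=2 prod=5 -> inv=[11 5 8]
Step 2: demand=2,sold=2 ship[1->2]=4 ship[0->1]=2 prod=5 -> inv=[14 3 10]
Step 3: demand=2,sold=2 ship[1->2]=3 ship[0->1]=2 prod=5 -> inv=[17 2 11]
Step 4: demand=2,sold=2 ship[1->2]=2 ship[0->1]=2 prod=5 -> inv=[20 2 11]

20 2 11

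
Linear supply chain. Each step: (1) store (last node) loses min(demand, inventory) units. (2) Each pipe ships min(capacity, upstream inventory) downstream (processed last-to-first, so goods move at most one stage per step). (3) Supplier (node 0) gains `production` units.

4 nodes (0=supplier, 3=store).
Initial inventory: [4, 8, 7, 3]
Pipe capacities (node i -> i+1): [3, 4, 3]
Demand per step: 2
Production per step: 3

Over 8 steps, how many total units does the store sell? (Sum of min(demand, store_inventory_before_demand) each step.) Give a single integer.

Answer: 16

Derivation:
Step 1: sold=2 (running total=2) -> [4 7 8 4]
Step 2: sold=2 (running total=4) -> [4 6 9 5]
Step 3: sold=2 (running total=6) -> [4 5 10 6]
Step 4: sold=2 (running total=8) -> [4 4 11 7]
Step 5: sold=2 (running total=10) -> [4 3 12 8]
Step 6: sold=2 (running total=12) -> [4 3 12 9]
Step 7: sold=2 (running total=14) -> [4 3 12 10]
Step 8: sold=2 (running total=16) -> [4 3 12 11]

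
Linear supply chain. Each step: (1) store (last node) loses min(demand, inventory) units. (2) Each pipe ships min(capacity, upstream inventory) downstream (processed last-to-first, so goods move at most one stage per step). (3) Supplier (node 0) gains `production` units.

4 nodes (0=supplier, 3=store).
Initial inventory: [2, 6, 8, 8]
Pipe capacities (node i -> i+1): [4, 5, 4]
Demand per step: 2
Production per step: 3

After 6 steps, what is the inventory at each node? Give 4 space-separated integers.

Step 1: demand=2,sold=2 ship[2->3]=4 ship[1->2]=5 ship[0->1]=2 prod=3 -> inv=[3 3 9 10]
Step 2: demand=2,sold=2 ship[2->3]=4 ship[1->2]=3 ship[0->1]=3 prod=3 -> inv=[3 3 8 12]
Step 3: demand=2,sold=2 ship[2->3]=4 ship[1->2]=3 ship[0->1]=3 prod=3 -> inv=[3 3 7 14]
Step 4: demand=2,sold=2 ship[2->3]=4 ship[1->2]=3 ship[0->1]=3 prod=3 -> inv=[3 3 6 16]
Step 5: demand=2,sold=2 ship[2->3]=4 ship[1->2]=3 ship[0->1]=3 prod=3 -> inv=[3 3 5 18]
Step 6: demand=2,sold=2 ship[2->3]=4 ship[1->2]=3 ship[0->1]=3 prod=3 -> inv=[3 3 4 20]

3 3 4 20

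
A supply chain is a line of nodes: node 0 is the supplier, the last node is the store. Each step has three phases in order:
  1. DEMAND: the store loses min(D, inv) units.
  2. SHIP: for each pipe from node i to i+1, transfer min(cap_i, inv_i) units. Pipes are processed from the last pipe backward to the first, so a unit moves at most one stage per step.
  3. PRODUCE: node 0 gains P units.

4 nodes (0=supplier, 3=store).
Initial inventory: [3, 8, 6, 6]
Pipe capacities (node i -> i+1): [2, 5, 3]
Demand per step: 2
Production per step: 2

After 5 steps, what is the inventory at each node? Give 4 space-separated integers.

Step 1: demand=2,sold=2 ship[2->3]=3 ship[1->2]=5 ship[0->1]=2 prod=2 -> inv=[3 5 8 7]
Step 2: demand=2,sold=2 ship[2->3]=3 ship[1->2]=5 ship[0->1]=2 prod=2 -> inv=[3 2 10 8]
Step 3: demand=2,sold=2 ship[2->3]=3 ship[1->2]=2 ship[0->1]=2 prod=2 -> inv=[3 2 9 9]
Step 4: demand=2,sold=2 ship[2->3]=3 ship[1->2]=2 ship[0->1]=2 prod=2 -> inv=[3 2 8 10]
Step 5: demand=2,sold=2 ship[2->3]=3 ship[1->2]=2 ship[0->1]=2 prod=2 -> inv=[3 2 7 11]

3 2 7 11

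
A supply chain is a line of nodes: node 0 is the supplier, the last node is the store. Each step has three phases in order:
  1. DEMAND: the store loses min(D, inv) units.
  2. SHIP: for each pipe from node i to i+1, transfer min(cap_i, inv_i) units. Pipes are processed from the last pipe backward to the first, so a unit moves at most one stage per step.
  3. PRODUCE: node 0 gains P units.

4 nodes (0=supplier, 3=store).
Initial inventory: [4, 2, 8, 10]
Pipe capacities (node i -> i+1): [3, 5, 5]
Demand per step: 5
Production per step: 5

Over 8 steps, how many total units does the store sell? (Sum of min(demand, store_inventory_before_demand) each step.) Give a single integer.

Step 1: sold=5 (running total=5) -> [6 3 5 10]
Step 2: sold=5 (running total=10) -> [8 3 3 10]
Step 3: sold=5 (running total=15) -> [10 3 3 8]
Step 4: sold=5 (running total=20) -> [12 3 3 6]
Step 5: sold=5 (running total=25) -> [14 3 3 4]
Step 6: sold=4 (running total=29) -> [16 3 3 3]
Step 7: sold=3 (running total=32) -> [18 3 3 3]
Step 8: sold=3 (running total=35) -> [20 3 3 3]

Answer: 35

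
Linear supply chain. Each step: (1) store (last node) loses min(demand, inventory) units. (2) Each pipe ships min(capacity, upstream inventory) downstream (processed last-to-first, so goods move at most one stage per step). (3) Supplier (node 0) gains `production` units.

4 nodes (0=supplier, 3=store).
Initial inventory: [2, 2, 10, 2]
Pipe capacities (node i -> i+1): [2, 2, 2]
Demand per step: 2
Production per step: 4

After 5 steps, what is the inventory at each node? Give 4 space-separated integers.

Step 1: demand=2,sold=2 ship[2->3]=2 ship[1->2]=2 ship[0->1]=2 prod=4 -> inv=[4 2 10 2]
Step 2: demand=2,sold=2 ship[2->3]=2 ship[1->2]=2 ship[0->1]=2 prod=4 -> inv=[6 2 10 2]
Step 3: demand=2,sold=2 ship[2->3]=2 ship[1->2]=2 ship[0->1]=2 prod=4 -> inv=[8 2 10 2]
Step 4: demand=2,sold=2 ship[2->3]=2 ship[1->2]=2 ship[0->1]=2 prod=4 -> inv=[10 2 10 2]
Step 5: demand=2,sold=2 ship[2->3]=2 ship[1->2]=2 ship[0->1]=2 prod=4 -> inv=[12 2 10 2]

12 2 10 2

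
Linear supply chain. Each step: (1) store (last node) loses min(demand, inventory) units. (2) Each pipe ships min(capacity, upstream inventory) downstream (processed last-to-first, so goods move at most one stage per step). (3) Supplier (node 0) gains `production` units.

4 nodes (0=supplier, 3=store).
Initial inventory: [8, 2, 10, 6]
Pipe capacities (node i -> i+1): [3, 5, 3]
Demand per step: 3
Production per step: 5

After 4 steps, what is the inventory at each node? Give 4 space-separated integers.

Step 1: demand=3,sold=3 ship[2->3]=3 ship[1->2]=2 ship[0->1]=3 prod=5 -> inv=[10 3 9 6]
Step 2: demand=3,sold=3 ship[2->3]=3 ship[1->2]=3 ship[0->1]=3 prod=5 -> inv=[12 3 9 6]
Step 3: demand=3,sold=3 ship[2->3]=3 ship[1->2]=3 ship[0->1]=3 prod=5 -> inv=[14 3 9 6]
Step 4: demand=3,sold=3 ship[2->3]=3 ship[1->2]=3 ship[0->1]=3 prod=5 -> inv=[16 3 9 6]

16 3 9 6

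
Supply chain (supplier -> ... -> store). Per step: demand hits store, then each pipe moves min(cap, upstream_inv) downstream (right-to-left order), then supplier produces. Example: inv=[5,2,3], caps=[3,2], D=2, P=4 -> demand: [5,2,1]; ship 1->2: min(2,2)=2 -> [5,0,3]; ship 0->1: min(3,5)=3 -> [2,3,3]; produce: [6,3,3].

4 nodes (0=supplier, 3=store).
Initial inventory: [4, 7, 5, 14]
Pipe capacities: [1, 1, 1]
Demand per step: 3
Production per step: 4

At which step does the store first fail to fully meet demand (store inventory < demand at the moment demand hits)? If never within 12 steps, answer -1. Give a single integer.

Step 1: demand=3,sold=3 ship[2->3]=1 ship[1->2]=1 ship[0->1]=1 prod=4 -> [7 7 5 12]
Step 2: demand=3,sold=3 ship[2->3]=1 ship[1->2]=1 ship[0->1]=1 prod=4 -> [10 7 5 10]
Step 3: demand=3,sold=3 ship[2->3]=1 ship[1->2]=1 ship[0->1]=1 prod=4 -> [13 7 5 8]
Step 4: demand=3,sold=3 ship[2->3]=1 ship[1->2]=1 ship[0->1]=1 prod=4 -> [16 7 5 6]
Step 5: demand=3,sold=3 ship[2->3]=1 ship[1->2]=1 ship[0->1]=1 prod=4 -> [19 7 5 4]
Step 6: demand=3,sold=3 ship[2->3]=1 ship[1->2]=1 ship[0->1]=1 prod=4 -> [22 7 5 2]
Step 7: demand=3,sold=2 ship[2->3]=1 ship[1->2]=1 ship[0->1]=1 prod=4 -> [25 7 5 1]
Step 8: demand=3,sold=1 ship[2->3]=1 ship[1->2]=1 ship[0->1]=1 prod=4 -> [28 7 5 1]
Step 9: demand=3,sold=1 ship[2->3]=1 ship[1->2]=1 ship[0->1]=1 prod=4 -> [31 7 5 1]
Step 10: demand=3,sold=1 ship[2->3]=1 ship[1->2]=1 ship[0->1]=1 prod=4 -> [34 7 5 1]
Step 11: demand=3,sold=1 ship[2->3]=1 ship[1->2]=1 ship[0->1]=1 prod=4 -> [37 7 5 1]
Step 12: demand=3,sold=1 ship[2->3]=1 ship[1->2]=1 ship[0->1]=1 prod=4 -> [40 7 5 1]
First stockout at step 7

7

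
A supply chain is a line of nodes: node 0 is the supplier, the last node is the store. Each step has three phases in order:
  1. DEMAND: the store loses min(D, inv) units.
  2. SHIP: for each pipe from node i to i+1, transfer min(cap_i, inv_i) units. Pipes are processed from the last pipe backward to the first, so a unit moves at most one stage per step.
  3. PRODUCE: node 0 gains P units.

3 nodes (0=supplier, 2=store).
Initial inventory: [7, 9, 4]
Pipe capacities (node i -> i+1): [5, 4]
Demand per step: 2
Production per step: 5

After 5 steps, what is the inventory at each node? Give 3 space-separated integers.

Step 1: demand=2,sold=2 ship[1->2]=4 ship[0->1]=5 prod=5 -> inv=[7 10 6]
Step 2: demand=2,sold=2 ship[1->2]=4 ship[0->1]=5 prod=5 -> inv=[7 11 8]
Step 3: demand=2,sold=2 ship[1->2]=4 ship[0->1]=5 prod=5 -> inv=[7 12 10]
Step 4: demand=2,sold=2 ship[1->2]=4 ship[0->1]=5 prod=5 -> inv=[7 13 12]
Step 5: demand=2,sold=2 ship[1->2]=4 ship[0->1]=5 prod=5 -> inv=[7 14 14]

7 14 14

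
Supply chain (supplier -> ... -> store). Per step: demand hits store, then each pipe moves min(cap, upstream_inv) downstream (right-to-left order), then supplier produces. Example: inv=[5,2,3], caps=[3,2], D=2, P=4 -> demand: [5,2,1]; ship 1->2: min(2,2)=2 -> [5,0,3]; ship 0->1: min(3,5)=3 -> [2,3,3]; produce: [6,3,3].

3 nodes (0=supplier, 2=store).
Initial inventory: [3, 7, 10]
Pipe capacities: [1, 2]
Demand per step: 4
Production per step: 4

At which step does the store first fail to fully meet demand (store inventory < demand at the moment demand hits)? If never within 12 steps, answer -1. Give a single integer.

Step 1: demand=4,sold=4 ship[1->2]=2 ship[0->1]=1 prod=4 -> [6 6 8]
Step 2: demand=4,sold=4 ship[1->2]=2 ship[0->1]=1 prod=4 -> [9 5 6]
Step 3: demand=4,sold=4 ship[1->2]=2 ship[0->1]=1 prod=4 -> [12 4 4]
Step 4: demand=4,sold=4 ship[1->2]=2 ship[0->1]=1 prod=4 -> [15 3 2]
Step 5: demand=4,sold=2 ship[1->2]=2 ship[0->1]=1 prod=4 -> [18 2 2]
Step 6: demand=4,sold=2 ship[1->2]=2 ship[0->1]=1 prod=4 -> [21 1 2]
Step 7: demand=4,sold=2 ship[1->2]=1 ship[0->1]=1 prod=4 -> [24 1 1]
Step 8: demand=4,sold=1 ship[1->2]=1 ship[0->1]=1 prod=4 -> [27 1 1]
Step 9: demand=4,sold=1 ship[1->2]=1 ship[0->1]=1 prod=4 -> [30 1 1]
Step 10: demand=4,sold=1 ship[1->2]=1 ship[0->1]=1 prod=4 -> [33 1 1]
Step 11: demand=4,sold=1 ship[1->2]=1 ship[0->1]=1 prod=4 -> [36 1 1]
Step 12: demand=4,sold=1 ship[1->2]=1 ship[0->1]=1 prod=4 -> [39 1 1]
First stockout at step 5

5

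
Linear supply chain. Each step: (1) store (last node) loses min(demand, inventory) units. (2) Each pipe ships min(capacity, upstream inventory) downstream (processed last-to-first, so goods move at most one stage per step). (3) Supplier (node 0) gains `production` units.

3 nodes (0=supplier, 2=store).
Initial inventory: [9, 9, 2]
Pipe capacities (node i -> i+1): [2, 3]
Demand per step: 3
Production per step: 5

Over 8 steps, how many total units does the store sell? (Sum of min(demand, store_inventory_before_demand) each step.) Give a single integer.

Answer: 23

Derivation:
Step 1: sold=2 (running total=2) -> [12 8 3]
Step 2: sold=3 (running total=5) -> [15 7 3]
Step 3: sold=3 (running total=8) -> [18 6 3]
Step 4: sold=3 (running total=11) -> [21 5 3]
Step 5: sold=3 (running total=14) -> [24 4 3]
Step 6: sold=3 (running total=17) -> [27 3 3]
Step 7: sold=3 (running total=20) -> [30 2 3]
Step 8: sold=3 (running total=23) -> [33 2 2]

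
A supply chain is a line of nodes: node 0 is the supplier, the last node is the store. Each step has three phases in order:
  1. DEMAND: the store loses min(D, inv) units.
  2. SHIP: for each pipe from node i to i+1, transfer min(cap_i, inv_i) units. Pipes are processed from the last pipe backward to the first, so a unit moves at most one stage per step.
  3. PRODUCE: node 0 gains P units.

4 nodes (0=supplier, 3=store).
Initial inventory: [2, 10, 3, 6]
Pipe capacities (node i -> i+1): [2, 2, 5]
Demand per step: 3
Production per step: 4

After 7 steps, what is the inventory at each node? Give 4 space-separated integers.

Step 1: demand=3,sold=3 ship[2->3]=3 ship[1->2]=2 ship[0->1]=2 prod=4 -> inv=[4 10 2 6]
Step 2: demand=3,sold=3 ship[2->3]=2 ship[1->2]=2 ship[0->1]=2 prod=4 -> inv=[6 10 2 5]
Step 3: demand=3,sold=3 ship[2->3]=2 ship[1->2]=2 ship[0->1]=2 prod=4 -> inv=[8 10 2 4]
Step 4: demand=3,sold=3 ship[2->3]=2 ship[1->2]=2 ship[0->1]=2 prod=4 -> inv=[10 10 2 3]
Step 5: demand=3,sold=3 ship[2->3]=2 ship[1->2]=2 ship[0->1]=2 prod=4 -> inv=[12 10 2 2]
Step 6: demand=3,sold=2 ship[2->3]=2 ship[1->2]=2 ship[0->1]=2 prod=4 -> inv=[14 10 2 2]
Step 7: demand=3,sold=2 ship[2->3]=2 ship[1->2]=2 ship[0->1]=2 prod=4 -> inv=[16 10 2 2]

16 10 2 2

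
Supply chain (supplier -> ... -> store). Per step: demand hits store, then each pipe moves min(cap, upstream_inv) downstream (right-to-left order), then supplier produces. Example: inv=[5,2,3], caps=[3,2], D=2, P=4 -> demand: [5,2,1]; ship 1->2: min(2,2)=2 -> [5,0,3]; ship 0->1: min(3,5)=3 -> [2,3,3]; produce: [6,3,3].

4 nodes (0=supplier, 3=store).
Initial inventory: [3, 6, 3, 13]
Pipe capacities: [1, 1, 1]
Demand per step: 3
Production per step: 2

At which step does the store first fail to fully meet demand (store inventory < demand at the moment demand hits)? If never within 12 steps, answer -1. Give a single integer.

Step 1: demand=3,sold=3 ship[2->3]=1 ship[1->2]=1 ship[0->1]=1 prod=2 -> [4 6 3 11]
Step 2: demand=3,sold=3 ship[2->3]=1 ship[1->2]=1 ship[0->1]=1 prod=2 -> [5 6 3 9]
Step 3: demand=3,sold=3 ship[2->3]=1 ship[1->2]=1 ship[0->1]=1 prod=2 -> [6 6 3 7]
Step 4: demand=3,sold=3 ship[2->3]=1 ship[1->2]=1 ship[0->1]=1 prod=2 -> [7 6 3 5]
Step 5: demand=3,sold=3 ship[2->3]=1 ship[1->2]=1 ship[0->1]=1 prod=2 -> [8 6 3 3]
Step 6: demand=3,sold=3 ship[2->3]=1 ship[1->2]=1 ship[0->1]=1 prod=2 -> [9 6 3 1]
Step 7: demand=3,sold=1 ship[2->3]=1 ship[1->2]=1 ship[0->1]=1 prod=2 -> [10 6 3 1]
Step 8: demand=3,sold=1 ship[2->3]=1 ship[1->2]=1 ship[0->1]=1 prod=2 -> [11 6 3 1]
Step 9: demand=3,sold=1 ship[2->3]=1 ship[1->2]=1 ship[0->1]=1 prod=2 -> [12 6 3 1]
Step 10: demand=3,sold=1 ship[2->3]=1 ship[1->2]=1 ship[0->1]=1 prod=2 -> [13 6 3 1]
Step 11: demand=3,sold=1 ship[2->3]=1 ship[1->2]=1 ship[0->1]=1 prod=2 -> [14 6 3 1]
Step 12: demand=3,sold=1 ship[2->3]=1 ship[1->2]=1 ship[0->1]=1 prod=2 -> [15 6 3 1]
First stockout at step 7

7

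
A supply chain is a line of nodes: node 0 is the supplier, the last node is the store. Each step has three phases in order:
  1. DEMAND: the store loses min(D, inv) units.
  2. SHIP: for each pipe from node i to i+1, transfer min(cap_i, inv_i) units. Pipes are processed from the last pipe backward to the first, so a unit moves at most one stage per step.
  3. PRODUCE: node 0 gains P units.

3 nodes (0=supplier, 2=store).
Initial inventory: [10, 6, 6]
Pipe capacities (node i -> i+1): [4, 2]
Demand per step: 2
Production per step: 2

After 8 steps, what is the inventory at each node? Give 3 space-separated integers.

Step 1: demand=2,sold=2 ship[1->2]=2 ship[0->1]=4 prod=2 -> inv=[8 8 6]
Step 2: demand=2,sold=2 ship[1->2]=2 ship[0->1]=4 prod=2 -> inv=[6 10 6]
Step 3: demand=2,sold=2 ship[1->2]=2 ship[0->1]=4 prod=2 -> inv=[4 12 6]
Step 4: demand=2,sold=2 ship[1->2]=2 ship[0->1]=4 prod=2 -> inv=[2 14 6]
Step 5: demand=2,sold=2 ship[1->2]=2 ship[0->1]=2 prod=2 -> inv=[2 14 6]
Step 6: demand=2,sold=2 ship[1->2]=2 ship[0->1]=2 prod=2 -> inv=[2 14 6]
Step 7: demand=2,sold=2 ship[1->2]=2 ship[0->1]=2 prod=2 -> inv=[2 14 6]
Step 8: demand=2,sold=2 ship[1->2]=2 ship[0->1]=2 prod=2 -> inv=[2 14 6]

2 14 6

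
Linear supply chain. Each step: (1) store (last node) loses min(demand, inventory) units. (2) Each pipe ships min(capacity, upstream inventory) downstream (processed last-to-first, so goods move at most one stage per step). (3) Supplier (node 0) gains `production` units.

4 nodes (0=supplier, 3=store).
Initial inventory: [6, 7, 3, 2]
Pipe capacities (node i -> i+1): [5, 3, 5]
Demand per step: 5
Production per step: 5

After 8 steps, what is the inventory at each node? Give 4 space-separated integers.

Step 1: demand=5,sold=2 ship[2->3]=3 ship[1->2]=3 ship[0->1]=5 prod=5 -> inv=[6 9 3 3]
Step 2: demand=5,sold=3 ship[2->3]=3 ship[1->2]=3 ship[0->1]=5 prod=5 -> inv=[6 11 3 3]
Step 3: demand=5,sold=3 ship[2->3]=3 ship[1->2]=3 ship[0->1]=5 prod=5 -> inv=[6 13 3 3]
Step 4: demand=5,sold=3 ship[2->3]=3 ship[1->2]=3 ship[0->1]=5 prod=5 -> inv=[6 15 3 3]
Step 5: demand=5,sold=3 ship[2->3]=3 ship[1->2]=3 ship[0->1]=5 prod=5 -> inv=[6 17 3 3]
Step 6: demand=5,sold=3 ship[2->3]=3 ship[1->2]=3 ship[0->1]=5 prod=5 -> inv=[6 19 3 3]
Step 7: demand=5,sold=3 ship[2->3]=3 ship[1->2]=3 ship[0->1]=5 prod=5 -> inv=[6 21 3 3]
Step 8: demand=5,sold=3 ship[2->3]=3 ship[1->2]=3 ship[0->1]=5 prod=5 -> inv=[6 23 3 3]

6 23 3 3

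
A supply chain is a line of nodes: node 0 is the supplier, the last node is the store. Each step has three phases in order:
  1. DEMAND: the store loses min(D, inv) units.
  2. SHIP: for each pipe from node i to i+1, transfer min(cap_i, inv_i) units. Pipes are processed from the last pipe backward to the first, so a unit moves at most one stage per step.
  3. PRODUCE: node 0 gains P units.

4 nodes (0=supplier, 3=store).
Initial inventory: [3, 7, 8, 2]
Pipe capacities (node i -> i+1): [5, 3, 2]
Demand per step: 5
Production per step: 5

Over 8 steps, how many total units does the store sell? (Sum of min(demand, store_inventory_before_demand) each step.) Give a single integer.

Step 1: sold=2 (running total=2) -> [5 7 9 2]
Step 2: sold=2 (running total=4) -> [5 9 10 2]
Step 3: sold=2 (running total=6) -> [5 11 11 2]
Step 4: sold=2 (running total=8) -> [5 13 12 2]
Step 5: sold=2 (running total=10) -> [5 15 13 2]
Step 6: sold=2 (running total=12) -> [5 17 14 2]
Step 7: sold=2 (running total=14) -> [5 19 15 2]
Step 8: sold=2 (running total=16) -> [5 21 16 2]

Answer: 16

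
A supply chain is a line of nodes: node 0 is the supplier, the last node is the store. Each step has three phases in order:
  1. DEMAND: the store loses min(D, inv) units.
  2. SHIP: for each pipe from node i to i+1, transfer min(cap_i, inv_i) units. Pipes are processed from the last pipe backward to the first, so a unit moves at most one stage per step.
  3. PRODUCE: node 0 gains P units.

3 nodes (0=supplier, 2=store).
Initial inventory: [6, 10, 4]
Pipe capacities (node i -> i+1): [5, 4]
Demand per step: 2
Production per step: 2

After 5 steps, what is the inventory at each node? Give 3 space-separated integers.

Step 1: demand=2,sold=2 ship[1->2]=4 ship[0->1]=5 prod=2 -> inv=[3 11 6]
Step 2: demand=2,sold=2 ship[1->2]=4 ship[0->1]=3 prod=2 -> inv=[2 10 8]
Step 3: demand=2,sold=2 ship[1->2]=4 ship[0->1]=2 prod=2 -> inv=[2 8 10]
Step 4: demand=2,sold=2 ship[1->2]=4 ship[0->1]=2 prod=2 -> inv=[2 6 12]
Step 5: demand=2,sold=2 ship[1->2]=4 ship[0->1]=2 prod=2 -> inv=[2 4 14]

2 4 14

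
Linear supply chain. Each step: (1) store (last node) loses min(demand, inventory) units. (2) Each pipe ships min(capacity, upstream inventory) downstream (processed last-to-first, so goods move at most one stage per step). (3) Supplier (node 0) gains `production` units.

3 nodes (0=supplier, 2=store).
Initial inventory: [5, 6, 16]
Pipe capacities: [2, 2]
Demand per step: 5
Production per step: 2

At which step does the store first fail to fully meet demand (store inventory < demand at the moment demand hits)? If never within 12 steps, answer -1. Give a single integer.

Step 1: demand=5,sold=5 ship[1->2]=2 ship[0->1]=2 prod=2 -> [5 6 13]
Step 2: demand=5,sold=5 ship[1->2]=2 ship[0->1]=2 prod=2 -> [5 6 10]
Step 3: demand=5,sold=5 ship[1->2]=2 ship[0->1]=2 prod=2 -> [5 6 7]
Step 4: demand=5,sold=5 ship[1->2]=2 ship[0->1]=2 prod=2 -> [5 6 4]
Step 5: demand=5,sold=4 ship[1->2]=2 ship[0->1]=2 prod=2 -> [5 6 2]
Step 6: demand=5,sold=2 ship[1->2]=2 ship[0->1]=2 prod=2 -> [5 6 2]
Step 7: demand=5,sold=2 ship[1->2]=2 ship[0->1]=2 prod=2 -> [5 6 2]
Step 8: demand=5,sold=2 ship[1->2]=2 ship[0->1]=2 prod=2 -> [5 6 2]
Step 9: demand=5,sold=2 ship[1->2]=2 ship[0->1]=2 prod=2 -> [5 6 2]
Step 10: demand=5,sold=2 ship[1->2]=2 ship[0->1]=2 prod=2 -> [5 6 2]
Step 11: demand=5,sold=2 ship[1->2]=2 ship[0->1]=2 prod=2 -> [5 6 2]
Step 12: demand=5,sold=2 ship[1->2]=2 ship[0->1]=2 prod=2 -> [5 6 2]
First stockout at step 5

5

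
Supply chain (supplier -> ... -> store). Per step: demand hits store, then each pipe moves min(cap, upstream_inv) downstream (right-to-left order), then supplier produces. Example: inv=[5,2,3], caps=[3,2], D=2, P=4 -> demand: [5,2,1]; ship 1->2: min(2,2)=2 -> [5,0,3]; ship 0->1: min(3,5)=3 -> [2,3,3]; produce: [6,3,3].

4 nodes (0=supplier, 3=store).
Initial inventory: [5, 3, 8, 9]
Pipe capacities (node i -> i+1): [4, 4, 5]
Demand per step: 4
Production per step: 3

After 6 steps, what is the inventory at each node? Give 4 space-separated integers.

Step 1: demand=4,sold=4 ship[2->3]=5 ship[1->2]=3 ship[0->1]=4 prod=3 -> inv=[4 4 6 10]
Step 2: demand=4,sold=4 ship[2->3]=5 ship[1->2]=4 ship[0->1]=4 prod=3 -> inv=[3 4 5 11]
Step 3: demand=4,sold=4 ship[2->3]=5 ship[1->2]=4 ship[0->1]=3 prod=3 -> inv=[3 3 4 12]
Step 4: demand=4,sold=4 ship[2->3]=4 ship[1->2]=3 ship[0->1]=3 prod=3 -> inv=[3 3 3 12]
Step 5: demand=4,sold=4 ship[2->3]=3 ship[1->2]=3 ship[0->1]=3 prod=3 -> inv=[3 3 3 11]
Step 6: demand=4,sold=4 ship[2->3]=3 ship[1->2]=3 ship[0->1]=3 prod=3 -> inv=[3 3 3 10]

3 3 3 10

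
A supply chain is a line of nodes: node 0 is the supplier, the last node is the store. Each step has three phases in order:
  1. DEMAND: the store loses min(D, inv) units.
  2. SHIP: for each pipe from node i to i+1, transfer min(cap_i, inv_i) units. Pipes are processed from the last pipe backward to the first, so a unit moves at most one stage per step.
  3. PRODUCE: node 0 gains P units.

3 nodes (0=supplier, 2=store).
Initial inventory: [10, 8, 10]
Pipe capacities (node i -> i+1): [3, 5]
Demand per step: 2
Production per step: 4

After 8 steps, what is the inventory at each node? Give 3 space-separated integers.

Step 1: demand=2,sold=2 ship[1->2]=5 ship[0->1]=3 prod=4 -> inv=[11 6 13]
Step 2: demand=2,sold=2 ship[1->2]=5 ship[0->1]=3 prod=4 -> inv=[12 4 16]
Step 3: demand=2,sold=2 ship[1->2]=4 ship[0->1]=3 prod=4 -> inv=[13 3 18]
Step 4: demand=2,sold=2 ship[1->2]=3 ship[0->1]=3 prod=4 -> inv=[14 3 19]
Step 5: demand=2,sold=2 ship[1->2]=3 ship[0->1]=3 prod=4 -> inv=[15 3 20]
Step 6: demand=2,sold=2 ship[1->2]=3 ship[0->1]=3 prod=4 -> inv=[16 3 21]
Step 7: demand=2,sold=2 ship[1->2]=3 ship[0->1]=3 prod=4 -> inv=[17 3 22]
Step 8: demand=2,sold=2 ship[1->2]=3 ship[0->1]=3 prod=4 -> inv=[18 3 23]

18 3 23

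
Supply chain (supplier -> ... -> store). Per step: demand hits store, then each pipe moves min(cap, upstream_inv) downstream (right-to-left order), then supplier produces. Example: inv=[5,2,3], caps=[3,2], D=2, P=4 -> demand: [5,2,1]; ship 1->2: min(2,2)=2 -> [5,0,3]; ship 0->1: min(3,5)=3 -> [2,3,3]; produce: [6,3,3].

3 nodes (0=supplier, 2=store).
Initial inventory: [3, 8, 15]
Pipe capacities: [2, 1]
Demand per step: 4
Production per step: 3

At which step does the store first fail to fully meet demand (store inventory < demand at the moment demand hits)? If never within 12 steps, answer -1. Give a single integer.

Step 1: demand=4,sold=4 ship[1->2]=1 ship[0->1]=2 prod=3 -> [4 9 12]
Step 2: demand=4,sold=4 ship[1->2]=1 ship[0->1]=2 prod=3 -> [5 10 9]
Step 3: demand=4,sold=4 ship[1->2]=1 ship[0->1]=2 prod=3 -> [6 11 6]
Step 4: demand=4,sold=4 ship[1->2]=1 ship[0->1]=2 prod=3 -> [7 12 3]
Step 5: demand=4,sold=3 ship[1->2]=1 ship[0->1]=2 prod=3 -> [8 13 1]
Step 6: demand=4,sold=1 ship[1->2]=1 ship[0->1]=2 prod=3 -> [9 14 1]
Step 7: demand=4,sold=1 ship[1->2]=1 ship[0->1]=2 prod=3 -> [10 15 1]
Step 8: demand=4,sold=1 ship[1->2]=1 ship[0->1]=2 prod=3 -> [11 16 1]
Step 9: demand=4,sold=1 ship[1->2]=1 ship[0->1]=2 prod=3 -> [12 17 1]
Step 10: demand=4,sold=1 ship[1->2]=1 ship[0->1]=2 prod=3 -> [13 18 1]
Step 11: demand=4,sold=1 ship[1->2]=1 ship[0->1]=2 prod=3 -> [14 19 1]
Step 12: demand=4,sold=1 ship[1->2]=1 ship[0->1]=2 prod=3 -> [15 20 1]
First stockout at step 5

5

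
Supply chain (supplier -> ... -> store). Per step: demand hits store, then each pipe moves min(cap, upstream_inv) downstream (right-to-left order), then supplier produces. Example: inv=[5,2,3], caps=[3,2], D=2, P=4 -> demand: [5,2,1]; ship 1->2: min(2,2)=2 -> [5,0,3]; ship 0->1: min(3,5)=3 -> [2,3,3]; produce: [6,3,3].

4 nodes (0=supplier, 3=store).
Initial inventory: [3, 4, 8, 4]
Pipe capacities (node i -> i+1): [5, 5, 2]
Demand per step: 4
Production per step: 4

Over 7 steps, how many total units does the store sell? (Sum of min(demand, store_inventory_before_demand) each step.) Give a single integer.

Step 1: sold=4 (running total=4) -> [4 3 10 2]
Step 2: sold=2 (running total=6) -> [4 4 11 2]
Step 3: sold=2 (running total=8) -> [4 4 13 2]
Step 4: sold=2 (running total=10) -> [4 4 15 2]
Step 5: sold=2 (running total=12) -> [4 4 17 2]
Step 6: sold=2 (running total=14) -> [4 4 19 2]
Step 7: sold=2 (running total=16) -> [4 4 21 2]

Answer: 16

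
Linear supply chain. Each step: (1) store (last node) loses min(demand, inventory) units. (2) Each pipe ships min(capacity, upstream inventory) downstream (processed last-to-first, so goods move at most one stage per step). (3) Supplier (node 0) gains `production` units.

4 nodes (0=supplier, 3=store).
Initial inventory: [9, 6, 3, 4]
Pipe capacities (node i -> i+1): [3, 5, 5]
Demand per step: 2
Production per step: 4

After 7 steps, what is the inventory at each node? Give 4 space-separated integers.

Step 1: demand=2,sold=2 ship[2->3]=3 ship[1->2]=5 ship[0->1]=3 prod=4 -> inv=[10 4 5 5]
Step 2: demand=2,sold=2 ship[2->3]=5 ship[1->2]=4 ship[0->1]=3 prod=4 -> inv=[11 3 4 8]
Step 3: demand=2,sold=2 ship[2->3]=4 ship[1->2]=3 ship[0->1]=3 prod=4 -> inv=[12 3 3 10]
Step 4: demand=2,sold=2 ship[2->3]=3 ship[1->2]=3 ship[0->1]=3 prod=4 -> inv=[13 3 3 11]
Step 5: demand=2,sold=2 ship[2->3]=3 ship[1->2]=3 ship[0->1]=3 prod=4 -> inv=[14 3 3 12]
Step 6: demand=2,sold=2 ship[2->3]=3 ship[1->2]=3 ship[0->1]=3 prod=4 -> inv=[15 3 3 13]
Step 7: demand=2,sold=2 ship[2->3]=3 ship[1->2]=3 ship[0->1]=3 prod=4 -> inv=[16 3 3 14]

16 3 3 14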